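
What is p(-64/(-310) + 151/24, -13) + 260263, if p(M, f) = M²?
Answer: 3602207833129/13838400 ≈ 2.6031e+5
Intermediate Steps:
p(-64/(-310) + 151/24, -13) + 260263 = (-64/(-310) + 151/24)² + 260263 = (-64*(-1/310) + 151*(1/24))² + 260263 = (32/155 + 151/24)² + 260263 = (24173/3720)² + 260263 = 584333929/13838400 + 260263 = 3602207833129/13838400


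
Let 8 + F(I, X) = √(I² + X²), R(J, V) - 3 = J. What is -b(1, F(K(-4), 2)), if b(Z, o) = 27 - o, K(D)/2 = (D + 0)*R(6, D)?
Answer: -35 + 2*√1297 ≈ 37.028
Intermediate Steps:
R(J, V) = 3 + J
K(D) = 18*D (K(D) = 2*((D + 0)*(3 + 6)) = 2*(D*9) = 2*(9*D) = 18*D)
F(I, X) = -8 + √(I² + X²)
-b(1, F(K(-4), 2)) = -(27 - (-8 + √((18*(-4))² + 2²))) = -(27 - (-8 + √((-72)² + 4))) = -(27 - (-8 + √(5184 + 4))) = -(27 - (-8 + √5188)) = -(27 - (-8 + 2*√1297)) = -(27 + (8 - 2*√1297)) = -(35 - 2*√1297) = -35 + 2*√1297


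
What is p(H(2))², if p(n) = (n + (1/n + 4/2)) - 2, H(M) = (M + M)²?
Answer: 66049/256 ≈ 258.00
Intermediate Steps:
H(M) = 4*M² (H(M) = (2*M)² = 4*M²)
p(n) = n + 1/n (p(n) = (n + (1/n + 4*(½))) - 2 = (n + (1/n + 2)) - 2 = (n + (2 + 1/n)) - 2 = (2 + n + 1/n) - 2 = n + 1/n)
p(H(2))² = (4*2² + 1/(4*2²))² = (4*4 + 1/(4*4))² = (16 + 1/16)² = (257/16)² = 66049/256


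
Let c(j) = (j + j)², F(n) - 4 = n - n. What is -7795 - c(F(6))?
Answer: -7859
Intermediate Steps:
F(n) = 4 (F(n) = 4 + (n - n) = 4 + 0 = 4)
c(j) = 4*j² (c(j) = (2*j)² = 4*j²)
-7795 - c(F(6)) = -7795 - 4*4² = -7795 - 4*16 = -7795 - 1*64 = -7795 - 64 = -7859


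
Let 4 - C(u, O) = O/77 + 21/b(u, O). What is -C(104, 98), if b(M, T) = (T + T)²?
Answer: -164607/60368 ≈ -2.7267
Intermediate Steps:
b(M, T) = 4*T² (b(M, T) = (2*T)² = 4*T²)
C(u, O) = 4 - 21/(4*O²) - O/77 (C(u, O) = 4 - (O/77 + 21/((4*O²))) = 4 - (O*(1/77) + 21*(1/(4*O²))) = 4 - (O/77 + 21/(4*O²)) = 4 + (-21/(4*O²) - O/77) = 4 - 21/(4*O²) - O/77)
-C(104, 98) = -(4 - 21/4/98² - 1/77*98) = -(4 - 21/4*1/9604 - 14/11) = -(4 - 3/5488 - 14/11) = -1*164607/60368 = -164607/60368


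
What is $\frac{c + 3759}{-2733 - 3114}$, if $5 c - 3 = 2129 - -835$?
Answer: $- \frac{7254}{9745} \approx -0.74438$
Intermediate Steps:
$c = \frac{2967}{5}$ ($c = \frac{3}{5} + \frac{2129 - -835}{5} = \frac{3}{5} + \frac{2129 + 835}{5} = \frac{3}{5} + \frac{1}{5} \cdot 2964 = \frac{3}{5} + \frac{2964}{5} = \frac{2967}{5} \approx 593.4$)
$\frac{c + 3759}{-2733 - 3114} = \frac{\frac{2967}{5} + 3759}{-2733 - 3114} = \frac{21762}{5 \left(-5847\right)} = \frac{21762}{5} \left(- \frac{1}{5847}\right) = - \frac{7254}{9745}$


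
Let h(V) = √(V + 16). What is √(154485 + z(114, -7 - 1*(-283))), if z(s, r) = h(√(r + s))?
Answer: √(154485 + √(16 + √390)) ≈ 393.05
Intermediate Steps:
h(V) = √(16 + V)
z(s, r) = √(16 + √(r + s))
√(154485 + z(114, -7 - 1*(-283))) = √(154485 + √(16 + √((-7 - 1*(-283)) + 114))) = √(154485 + √(16 + √((-7 + 283) + 114))) = √(154485 + √(16 + √(276 + 114))) = √(154485 + √(16 + √390))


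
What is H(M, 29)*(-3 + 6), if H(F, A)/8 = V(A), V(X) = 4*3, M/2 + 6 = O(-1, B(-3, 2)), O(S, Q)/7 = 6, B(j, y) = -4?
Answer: 288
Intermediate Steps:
O(S, Q) = 42 (O(S, Q) = 7*6 = 42)
M = 72 (M = -12 + 2*42 = -12 + 84 = 72)
V(X) = 12
H(F, A) = 96 (H(F, A) = 8*12 = 96)
H(M, 29)*(-3 + 6) = 96*(-3 + 6) = 96*3 = 288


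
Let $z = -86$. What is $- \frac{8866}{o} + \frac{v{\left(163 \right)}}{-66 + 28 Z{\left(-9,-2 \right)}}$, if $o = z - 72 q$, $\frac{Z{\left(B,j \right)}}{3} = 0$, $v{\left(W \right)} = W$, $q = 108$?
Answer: $- \frac{348175}{259446} \approx -1.342$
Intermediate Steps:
$Z{\left(B,j \right)} = 0$ ($Z{\left(B,j \right)} = 3 \cdot 0 = 0$)
$o = -7862$ ($o = -86 - 7776 = -7862$)
$- \frac{8866}{o} + \frac{v{\left(163 \right)}}{-66 + 28 Z{\left(-9,-2 \right)}} = - \frac{8866}{-7862} + \frac{163}{-66 + 28 \cdot 0} = \left(-8866\right) \left(- \frac{1}{7862}\right) + \frac{163}{-66 + 0} = \frac{4433}{3931} + \frac{163}{-66} = \frac{4433}{3931} + 163 \left(- \frac{1}{66}\right) = \frac{4433}{3931} - \frac{163}{66} = - \frac{348175}{259446}$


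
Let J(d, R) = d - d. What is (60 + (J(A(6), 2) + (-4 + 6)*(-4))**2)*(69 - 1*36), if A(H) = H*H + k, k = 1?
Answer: 4092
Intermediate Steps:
A(H) = 1 + H**2 (A(H) = H*H + 1 = H**2 + 1 = 1 + H**2)
J(d, R) = 0
(60 + (J(A(6), 2) + (-4 + 6)*(-4))**2)*(69 - 1*36) = (60 + (0 + (-4 + 6)*(-4))**2)*(69 - 1*36) = (60 + (0 + 2*(-4))**2)*(69 - 36) = (60 + (0 - 8)**2)*33 = (60 + (-8)**2)*33 = (60 + 64)*33 = 124*33 = 4092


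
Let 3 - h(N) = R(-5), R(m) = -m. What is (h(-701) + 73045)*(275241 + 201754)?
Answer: 34841145785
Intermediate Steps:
h(N) = -2 (h(N) = 3 - (-1)*(-5) = 3 - 1*5 = 3 - 5 = -2)
(h(-701) + 73045)*(275241 + 201754) = (-2 + 73045)*(275241 + 201754) = 73043*476995 = 34841145785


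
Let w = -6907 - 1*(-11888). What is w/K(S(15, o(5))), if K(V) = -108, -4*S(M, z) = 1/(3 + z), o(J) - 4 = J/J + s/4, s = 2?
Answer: -4981/108 ≈ -46.120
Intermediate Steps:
o(J) = 11/2 (o(J) = 4 + (J/J + 2/4) = 4 + (1 + 2*(1/4)) = 4 + (1 + 1/2) = 4 + 3/2 = 11/2)
S(M, z) = -1/(4*(3 + z))
w = 4981 (w = -6907 + 11888 = 4981)
w/K(S(15, o(5))) = 4981/(-108) = 4981*(-1/108) = -4981/108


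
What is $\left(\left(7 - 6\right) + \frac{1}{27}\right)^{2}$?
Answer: $\frac{784}{729} \approx 1.0754$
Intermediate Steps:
$\left(\left(7 - 6\right) + \frac{1}{27}\right)^{2} = \left(1 + \frac{1}{27}\right)^{2} = \left(\frac{28}{27}\right)^{2} = \frac{784}{729}$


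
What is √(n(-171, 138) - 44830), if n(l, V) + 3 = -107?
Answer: 2*I*√11235 ≈ 211.99*I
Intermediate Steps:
n(l, V) = -110 (n(l, V) = -3 - 107 = -110)
√(n(-171, 138) - 44830) = √(-110 - 44830) = √(-44940) = 2*I*√11235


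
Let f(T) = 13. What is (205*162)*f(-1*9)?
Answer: 431730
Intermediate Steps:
(205*162)*f(-1*9) = (205*162)*13 = 33210*13 = 431730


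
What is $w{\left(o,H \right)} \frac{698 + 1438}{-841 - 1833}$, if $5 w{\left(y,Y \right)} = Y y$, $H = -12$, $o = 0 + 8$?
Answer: $\frac{102528}{6685} \approx 15.337$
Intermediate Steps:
$o = 8$
$w{\left(y,Y \right)} = \frac{Y y}{5}$
$w{\left(o,H \right)} \frac{698 + 1438}{-841 - 1833} = \frac{1}{5} \left(-12\right) 8 \frac{698 + 1438}{-841 - 1833} = - \frac{96 \frac{2136}{-2674}}{5} = - \frac{96 \cdot 2136 \left(- \frac{1}{2674}\right)}{5} = \left(- \frac{96}{5}\right) \left(- \frac{1068}{1337}\right) = \frac{102528}{6685}$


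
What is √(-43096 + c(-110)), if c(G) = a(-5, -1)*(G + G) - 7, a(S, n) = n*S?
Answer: I*√44203 ≈ 210.25*I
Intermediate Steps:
a(S, n) = S*n
c(G) = -7 + 10*G (c(G) = (-5*(-1))*(G + G) - 7 = 5*(2*G) - 7 = 10*G - 7 = -7 + 10*G)
√(-43096 + c(-110)) = √(-43096 + (-7 + 10*(-110))) = √(-43096 + (-7 - 1100)) = √(-43096 - 1107) = √(-44203) = I*√44203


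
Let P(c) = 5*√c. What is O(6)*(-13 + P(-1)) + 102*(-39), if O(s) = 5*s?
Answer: -4368 + 150*I ≈ -4368.0 + 150.0*I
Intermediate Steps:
O(6)*(-13 + P(-1)) + 102*(-39) = (5*6)*(-13 + 5*√(-1)) + 102*(-39) = 30*(-13 + 5*I) - 3978 = (-390 + 150*I) - 3978 = -4368 + 150*I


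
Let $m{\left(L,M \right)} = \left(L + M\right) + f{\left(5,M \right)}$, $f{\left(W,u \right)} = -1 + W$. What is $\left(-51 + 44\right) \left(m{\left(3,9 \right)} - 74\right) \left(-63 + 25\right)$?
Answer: $-15428$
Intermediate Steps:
$m{\left(L,M \right)} = 4 + L + M$ ($m{\left(L,M \right)} = \left(L + M\right) + \left(-1 + 5\right) = \left(L + M\right) + 4 = 4 + L + M$)
$\left(-51 + 44\right) \left(m{\left(3,9 \right)} - 74\right) \left(-63 + 25\right) = \left(-51 + 44\right) \left(\left(4 + 3 + 9\right) - 74\right) \left(-63 + 25\right) = - 7 \left(16 - 74\right) \left(-38\right) = - 7 \left(\left(-58\right) \left(-38\right)\right) = \left(-7\right) 2204 = -15428$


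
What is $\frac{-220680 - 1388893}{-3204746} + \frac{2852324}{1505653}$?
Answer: $\frac{11564432345873}{4825235429138} \approx 2.3967$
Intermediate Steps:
$\frac{-220680 - 1388893}{-3204746} + \frac{2852324}{1505653} = \left(-220680 - 1388893\right) \left(- \frac{1}{3204746}\right) + 2852324 \cdot \frac{1}{1505653} = \left(-1609573\right) \left(- \frac{1}{3204746}\right) + \frac{2852324}{1505653} = \frac{1609573}{3204746} + \frac{2852324}{1505653} = \frac{11564432345873}{4825235429138}$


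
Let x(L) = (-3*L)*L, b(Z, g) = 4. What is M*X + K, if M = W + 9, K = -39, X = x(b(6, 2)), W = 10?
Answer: -951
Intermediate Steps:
x(L) = -3*L**2
X = -48 (X = -3*4**2 = -3*16 = -48)
M = 19 (M = 10 + 9 = 19)
M*X + K = 19*(-48) - 39 = -912 - 39 = -951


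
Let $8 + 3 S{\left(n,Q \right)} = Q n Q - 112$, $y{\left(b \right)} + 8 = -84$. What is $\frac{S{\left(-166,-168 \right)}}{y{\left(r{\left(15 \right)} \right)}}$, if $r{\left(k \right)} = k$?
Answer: $\frac{390442}{23} \approx 16976.0$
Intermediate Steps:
$y{\left(b \right)} = -92$ ($y{\left(b \right)} = -8 - 84 = -92$)
$S{\left(n,Q \right)} = -40 + \frac{n Q^{2}}{3}$ ($S{\left(n,Q \right)} = - \frac{8}{3} + \frac{Q n Q - 112}{3} = - \frac{8}{3} + \frac{n Q^{2} - 112}{3} = - \frac{8}{3} + \frac{-112 + n Q^{2}}{3} = - \frac{8}{3} + \left(- \frac{112}{3} + \frac{n Q^{2}}{3}\right) = -40 + \frac{n Q^{2}}{3}$)
$\frac{S{\left(-166,-168 \right)}}{y{\left(r{\left(15 \right)} \right)}} = \frac{-40 + \frac{1}{3} \left(-166\right) \left(-168\right)^{2}}{-92} = \left(-40 + \frac{1}{3} \left(-166\right) 28224\right) \left(- \frac{1}{92}\right) = \left(-40 - 1561728\right) \left(- \frac{1}{92}\right) = \left(-1561768\right) \left(- \frac{1}{92}\right) = \frac{390442}{23}$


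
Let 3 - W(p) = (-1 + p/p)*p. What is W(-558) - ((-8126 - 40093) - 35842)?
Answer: 84064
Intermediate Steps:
W(p) = 3 (W(p) = 3 - (-1 + p/p)*p = 3 - (-1 + 1)*p = 3 - 0*p = 3 - 1*0 = 3 + 0 = 3)
W(-558) - ((-8126 - 40093) - 35842) = 3 - ((-8126 - 40093) - 35842) = 3 - (-48219 - 35842) = 3 - 1*(-84061) = 3 + 84061 = 84064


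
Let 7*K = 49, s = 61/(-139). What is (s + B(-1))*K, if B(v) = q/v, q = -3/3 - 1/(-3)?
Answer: 665/417 ≈ 1.5947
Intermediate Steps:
q = -2/3 (q = -3*1/3 - 1*(-1/3) = -1 + 1/3 = -2/3 ≈ -0.66667)
s = -61/139 (s = 61*(-1/139) = -61/139 ≈ -0.43885)
K = 7 (K = (1/7)*49 = 7)
B(v) = -2/(3*v)
(s + B(-1))*K = (-61/139 - 2/3/(-1))*7 = (-61/139 - 2/3*(-1))*7 = (-61/139 + 2/3)*7 = (95/417)*7 = 665/417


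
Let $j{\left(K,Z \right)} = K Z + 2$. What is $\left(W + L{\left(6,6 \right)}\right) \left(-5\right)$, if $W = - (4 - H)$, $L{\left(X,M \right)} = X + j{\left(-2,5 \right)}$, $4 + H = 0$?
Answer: $50$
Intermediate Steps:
$j{\left(K,Z \right)} = 2 + K Z$
$H = -4$ ($H = -4 + 0 = -4$)
$L{\left(X,M \right)} = -8 + X$ ($L{\left(X,M \right)} = X + \left(2 - 10\right) = X - 8 = -8 + X$)
$W = -8$ ($W = - (4 - -4) = - (4 + 4) = \left(-1\right) 8 = -8$)
$\left(W + L{\left(6,6 \right)}\right) \left(-5\right) = \left(-8 + \left(-8 + 6\right)\right) \left(-5\right) = \left(-8 - 2\right) \left(-5\right) = \left(-10\right) \left(-5\right) = 50$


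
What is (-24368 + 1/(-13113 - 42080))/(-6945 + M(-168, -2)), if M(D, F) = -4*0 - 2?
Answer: 1344943025/383425771 ≈ 3.5077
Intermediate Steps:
M(D, F) = -2 (M(D, F) = 0 - 2 = -2)
(-24368 + 1/(-13113 - 42080))/(-6945 + M(-168, -2)) = (-24368 + 1/(-13113 - 42080))/(-6945 - 2) = (-24368 + 1/(-55193))/(-6947) = (-24368 - 1/55193)*(-1/6947) = -1344943025/55193*(-1/6947) = 1344943025/383425771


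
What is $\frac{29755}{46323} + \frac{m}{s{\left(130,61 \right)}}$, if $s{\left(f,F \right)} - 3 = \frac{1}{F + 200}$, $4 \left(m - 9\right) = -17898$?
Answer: $- \frac{107931840253}{72634464} \approx -1486.0$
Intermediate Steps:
$m = - \frac{8931}{2}$ ($m = 9 + \frac{1}{4} \left(-17898\right) = 9 - \frac{8949}{2} = - \frac{8931}{2} \approx -4465.5$)
$s{\left(f,F \right)} = 3 + \frac{1}{200 + F}$ ($s{\left(f,F \right)} = 3 + \frac{1}{F + 200} = 3 + \frac{1}{200 + F}$)
$\frac{29755}{46323} + \frac{m}{s{\left(130,61 \right)}} = \frac{29755}{46323} - \frac{8931}{2 \frac{601 + 3 \cdot 61}{200 + 61}} = 29755 \cdot \frac{1}{46323} - \frac{8931}{2 \frac{601 + 183}{261}} = \frac{29755}{46323} - \frac{8931}{2 \cdot \frac{1}{261} \cdot 784} = \frac{29755}{46323} - \frac{8931}{2 \cdot \frac{784}{261}} = \frac{29755}{46323} - \frac{2330991}{1568} = - \frac{107931840253}{72634464}$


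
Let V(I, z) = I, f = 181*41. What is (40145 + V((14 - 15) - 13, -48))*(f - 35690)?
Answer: -1134463239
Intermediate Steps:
f = 7421
(40145 + V((14 - 15) - 13, -48))*(f - 35690) = (40145 + ((14 - 15) - 13))*(7421 - 35690) = (40145 + (-1 - 13))*(-28269) = (40145 - 14)*(-28269) = 40131*(-28269) = -1134463239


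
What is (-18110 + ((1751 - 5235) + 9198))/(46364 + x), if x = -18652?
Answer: -3099/6928 ≈ -0.44732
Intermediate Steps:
(-18110 + ((1751 - 5235) + 9198))/(46364 + x) = (-18110 + ((1751 - 5235) + 9198))/(46364 - 18652) = (-18110 + (-3484 + 9198))/27712 = (-18110 + 5714)*(1/27712) = -12396*1/27712 = -3099/6928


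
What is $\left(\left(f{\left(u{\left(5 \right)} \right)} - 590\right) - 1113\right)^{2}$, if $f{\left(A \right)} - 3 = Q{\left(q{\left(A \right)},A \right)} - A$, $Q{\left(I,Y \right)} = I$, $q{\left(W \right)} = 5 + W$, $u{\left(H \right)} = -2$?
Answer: $2873025$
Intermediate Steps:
$f{\left(A \right)} = 8$ ($f{\left(A \right)} = 3 + \left(\left(5 + A\right) - A\right) = 3 + 5 = 8$)
$\left(\left(f{\left(u{\left(5 \right)} \right)} - 590\right) - 1113\right)^{2} = \left(\left(8 - 590\right) - 1113\right)^{2} = \left(-582 - 1113\right)^{2} = \left(-1695\right)^{2} = 2873025$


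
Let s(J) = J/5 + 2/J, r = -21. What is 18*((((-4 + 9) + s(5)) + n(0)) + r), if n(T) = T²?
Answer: -1314/5 ≈ -262.80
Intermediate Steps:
s(J) = 2/J + J/5 (s(J) = J*(⅕) + 2/J = J/5 + 2/J = 2/J + J/5)
18*((((-4 + 9) + s(5)) + n(0)) + r) = 18*((((-4 + 9) + (2/5 + (⅕)*5)) + 0²) - 21) = 18*(((5 + (2*(⅕) + 1)) + 0) - 21) = 18*(((5 + (⅖ + 1)) + 0) - 21) = 18*(((5 + 7/5) + 0) - 21) = 18*((32/5 + 0) - 21) = 18*(32/5 - 21) = 18*(-73/5) = -1314/5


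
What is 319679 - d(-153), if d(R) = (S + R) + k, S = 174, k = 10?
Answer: 319648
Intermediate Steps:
d(R) = 184 + R (d(R) = (174 + R) + 10 = 184 + R)
319679 - d(-153) = 319679 - (184 - 153) = 319679 - 1*31 = 319679 - 31 = 319648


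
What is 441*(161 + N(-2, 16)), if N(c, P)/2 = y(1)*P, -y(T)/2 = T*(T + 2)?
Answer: -13671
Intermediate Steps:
y(T) = -2*T*(2 + T) (y(T) = -2*T*(T + 2) = -2*T*(2 + T))
N(c, P) = -12*P (N(c, P) = 2*((-2*1*(2 + 1))*P) = 2*((-2*1*3)*P) = 2*(-6*P) = -12*P)
441*(161 + N(-2, 16)) = 441*(161 - 12*16) = 441*(161 - 192) = 441*(-31) = -13671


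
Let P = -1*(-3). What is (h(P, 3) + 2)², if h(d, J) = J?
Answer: 25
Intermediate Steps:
P = 3
(h(P, 3) + 2)² = (3 + 2)² = 5² = 25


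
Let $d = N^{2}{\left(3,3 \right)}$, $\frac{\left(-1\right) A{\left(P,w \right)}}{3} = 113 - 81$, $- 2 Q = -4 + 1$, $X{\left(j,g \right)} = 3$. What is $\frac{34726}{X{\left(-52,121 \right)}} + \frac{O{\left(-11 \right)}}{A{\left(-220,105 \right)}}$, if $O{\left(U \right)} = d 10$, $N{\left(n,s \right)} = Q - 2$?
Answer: $\frac{2222459}{192} \approx 11575.0$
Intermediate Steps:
$Q = \frac{3}{2}$ ($Q = - \frac{-4 + 1}{2} = \left(- \frac{1}{2}\right) \left(-3\right) = \frac{3}{2} \approx 1.5$)
$N{\left(n,s \right)} = - \frac{1}{2}$ ($N{\left(n,s \right)} = \frac{3}{2} - 2 = - \frac{1}{2}$)
$A{\left(P,w \right)} = -96$ ($A{\left(P,w \right)} = - 3 \left(113 - 81\right) = \left(-3\right) 32 = -96$)
$d = \frac{1}{4}$ ($d = \left(- \frac{1}{2}\right)^{2} = \frac{1}{4} \approx 0.25$)
$O{\left(U \right)} = \frac{5}{2}$ ($O{\left(U \right)} = \frac{1}{4} \cdot 10 = \frac{5}{2}$)
$\frac{34726}{X{\left(-52,121 \right)}} + \frac{O{\left(-11 \right)}}{A{\left(-220,105 \right)}} = \frac{34726}{3} + \frac{5}{2 \left(-96\right)} = 34726 \cdot \frac{1}{3} + \frac{5}{2} \left(- \frac{1}{96}\right) = \frac{34726}{3} - \frac{5}{192} = \frac{2222459}{192}$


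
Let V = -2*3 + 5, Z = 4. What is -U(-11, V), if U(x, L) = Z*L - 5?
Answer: 9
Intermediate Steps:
V = -1 (V = -6 + 5 = -1)
U(x, L) = -5 + 4*L (U(x, L) = 4*L - 5 = -5 + 4*L)
-U(-11, V) = -(-5 + 4*(-1)) = -(-5 - 4) = -1*(-9) = 9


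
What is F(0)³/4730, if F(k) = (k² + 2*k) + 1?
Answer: 1/4730 ≈ 0.00021142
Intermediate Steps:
F(k) = 1 + k² + 2*k
F(0)³/4730 = (1 + 0² + 2*0)³/4730 = (1 + 0 + 0)³*(1/4730) = 1³*(1/4730) = 1*(1/4730) = 1/4730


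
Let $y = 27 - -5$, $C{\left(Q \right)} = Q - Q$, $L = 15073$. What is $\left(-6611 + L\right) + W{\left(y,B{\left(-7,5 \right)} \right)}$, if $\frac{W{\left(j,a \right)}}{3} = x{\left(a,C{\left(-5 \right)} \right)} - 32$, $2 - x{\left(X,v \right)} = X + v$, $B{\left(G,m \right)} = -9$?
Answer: $8399$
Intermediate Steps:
$C{\left(Q \right)} = 0$
$x{\left(X,v \right)} = 2 - X - v$ ($x{\left(X,v \right)} = 2 - \left(X + v\right) = 2 - X - v$)
$y = 32$ ($y = 27 + 5 = 32$)
$W{\left(j,a \right)} = -90 - 3 a$ ($W{\left(j,a \right)} = 3 \left(\left(2 - a - 0\right) - 32\right) = 3 \left(\left(2 - a + 0\right) - 32\right) = 3 \left(\left(2 - a\right) - 32\right) = 3 \left(-30 - a\right) = -90 - 3 a$)
$\left(-6611 + L\right) + W{\left(y,B{\left(-7,5 \right)} \right)} = \left(-6611 + 15073\right) - 63 = 8462 + \left(-90 + 27\right) = 8462 - 63 = 8399$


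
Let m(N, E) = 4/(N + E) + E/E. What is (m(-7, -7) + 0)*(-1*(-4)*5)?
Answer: 100/7 ≈ 14.286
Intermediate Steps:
m(N, E) = 1 + 4/(E + N) (m(N, E) = 4/(E + N) + 1 = 1 + 4/(E + N))
(m(-7, -7) + 0)*(-1*(-4)*5) = ((4 - 7 - 7)/(-7 - 7) + 0)*(-1*(-4)*5) = (-10/(-14) + 0)*(4*5) = (-1/14*(-10) + 0)*20 = (5/7 + 0)*20 = (5/7)*20 = 100/7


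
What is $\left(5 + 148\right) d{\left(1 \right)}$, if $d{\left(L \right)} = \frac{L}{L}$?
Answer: $153$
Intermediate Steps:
$d{\left(L \right)} = 1$
$\left(5 + 148\right) d{\left(1 \right)} = \left(5 + 148\right) 1 = 153 \cdot 1 = 153$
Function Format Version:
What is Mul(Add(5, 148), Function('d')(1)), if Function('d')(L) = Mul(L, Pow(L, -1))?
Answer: 153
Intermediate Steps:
Function('d')(L) = 1
Mul(Add(5, 148), Function('d')(1)) = Mul(Add(5, 148), 1) = Mul(153, 1) = 153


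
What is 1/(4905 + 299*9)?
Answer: 1/7596 ≈ 0.00013165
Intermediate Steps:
1/(4905 + 299*9) = 1/(4905 + 2691) = 1/7596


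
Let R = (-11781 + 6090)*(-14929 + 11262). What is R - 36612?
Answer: 20832285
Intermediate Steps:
R = 20868897 (R = -5691*(-3667) = 20868897)
R - 36612 = 20868897 - 36612 = 20832285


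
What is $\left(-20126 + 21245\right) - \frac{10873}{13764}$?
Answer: $\frac{15391043}{13764} \approx 1118.2$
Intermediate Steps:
$\left(-20126 + 21245\right) - \frac{10873}{13764} = 1119 - \frac{10873}{13764} = \frac{15391043}{13764}$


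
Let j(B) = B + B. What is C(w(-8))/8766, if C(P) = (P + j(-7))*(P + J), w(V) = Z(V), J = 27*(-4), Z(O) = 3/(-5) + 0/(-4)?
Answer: 13213/73050 ≈ 0.18088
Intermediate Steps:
Z(O) = -⅗ (Z(O) = 3*(-⅕) + 0*(-¼) = -⅗ + 0 = -⅗)
J = -108
w(V) = -⅗
j(B) = 2*B
C(P) = (-108 + P)*(-14 + P) (C(P) = (P + 2*(-7))*(P - 108) = (P - 14)*(-108 + P) = (-14 + P)*(-108 + P) = (-108 + P)*(-14 + P))
C(w(-8))/8766 = (1512 + (-⅗)² - 122*(-⅗))/8766 = (1512 + 9/25 + 366/5)*(1/8766) = (39639/25)*(1/8766) = 13213/73050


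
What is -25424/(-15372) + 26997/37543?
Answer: 48910397/20611107 ≈ 2.3730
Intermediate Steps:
-25424/(-15372) + 26997/37543 = -25424*(-1/15372) + 26997*(1/37543) = 908/549 + 26997/37543 = 48910397/20611107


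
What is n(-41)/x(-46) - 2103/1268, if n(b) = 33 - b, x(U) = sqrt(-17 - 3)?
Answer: -2103/1268 - 37*I*sqrt(5)/5 ≈ -1.6585 - 16.547*I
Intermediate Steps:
x(U) = 2*I*sqrt(5) (x(U) = sqrt(-20) = 2*I*sqrt(5))
n(-41)/x(-46) - 2103/1268 = (33 - 1*(-41))/((2*I*sqrt(5))) - 2103/1268 = (33 + 41)*(-I*sqrt(5)/10) - 2103*1/1268 = 74*(-I*sqrt(5)/10) - 2103/1268 = -37*I*sqrt(5)/5 - 2103/1268 = -2103/1268 - 37*I*sqrt(5)/5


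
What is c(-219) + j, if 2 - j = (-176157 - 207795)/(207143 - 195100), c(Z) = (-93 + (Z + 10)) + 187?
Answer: -976907/12043 ≈ -81.118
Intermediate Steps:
c(Z) = 104 + Z (c(Z) = (-93 + (10 + Z)) + 187 = (-83 + Z) + 187 = 104 + Z)
j = 408038/12043 (j = 2 - (-176157 - 207795)/(207143 - 195100) = 2 - (-383952)/12043 = 2 - 1*(-383952/12043) = 2 + 383952/12043 = 408038/12043 ≈ 33.882)
c(-219) + j = (104 - 219) + 408038/12043 = -115 + 408038/12043 = -976907/12043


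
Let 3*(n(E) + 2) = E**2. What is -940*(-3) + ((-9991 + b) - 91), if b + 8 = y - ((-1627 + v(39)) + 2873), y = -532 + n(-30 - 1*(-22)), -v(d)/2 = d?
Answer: -26852/3 ≈ -8950.7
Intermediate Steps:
n(E) = -2 + E**2/3
v(d) = -2*d
y = -1538/3 (y = -532 + (-2 + (-30 - 1*(-22))**2/3) = -532 + (-2 + (-30 + 22)**2/3) = -532 + (-2 + (1/3)*(-8)**2) = -532 + (-2 + (1/3)*64) = -532 + (-2 + 64/3) = -532 + 58/3 = -1538/3 ≈ -512.67)
b = -5066/3 (b = -8 + (-1538/3 - ((-1627 - 2*39) + 2873)) = -8 + (-1538/3 - ((-1627 - 78) + 2873)) = -8 + (-1538/3 - (-1705 + 2873)) = -8 + (-1538/3 - 1*1168) = -8 + (-1538/3 - 1168) = -8 - 5042/3 = -5066/3 ≈ -1688.7)
-940*(-3) + ((-9991 + b) - 91) = -940*(-3) + ((-9991 - 5066/3) - 91) = 2820 + (-35039/3 - 91) = 2820 - 35312/3 = -26852/3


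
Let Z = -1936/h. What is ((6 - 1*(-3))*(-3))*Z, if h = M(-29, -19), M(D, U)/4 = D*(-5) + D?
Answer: 3267/29 ≈ 112.66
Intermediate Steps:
M(D, U) = -16*D (M(D, U) = 4*(D*(-5) + D) = 4*(-5*D + D) = 4*(-4*D) = -16*D)
h = 464 (h = -16*(-29) = 464)
Z = -121/29 (Z = -1936/464 = -1936*1/464 = -121/29 ≈ -4.1724)
((6 - 1*(-3))*(-3))*Z = ((6 - 1*(-3))*(-3))*(-121/29) = ((6 + 3)*(-3))*(-121/29) = (9*(-3))*(-121/29) = -27*(-121/29) = 3267/29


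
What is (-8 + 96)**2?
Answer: 7744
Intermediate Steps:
(-8 + 96)**2 = 88**2 = 7744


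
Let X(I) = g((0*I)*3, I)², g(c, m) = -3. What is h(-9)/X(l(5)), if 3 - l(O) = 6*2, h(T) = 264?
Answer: 88/3 ≈ 29.333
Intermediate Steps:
l(O) = -9 (l(O) = 3 - 6*2 = 3 - 1*12 = 3 - 12 = -9)
X(I) = 9 (X(I) = (-3)² = 9)
h(-9)/X(l(5)) = 264/9 = 264*(⅑) = 88/3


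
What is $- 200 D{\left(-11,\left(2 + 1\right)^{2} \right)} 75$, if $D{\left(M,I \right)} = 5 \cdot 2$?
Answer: $-150000$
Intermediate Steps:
$D{\left(M,I \right)} = 10$
$- 200 D{\left(-11,\left(2 + 1\right)^{2} \right)} 75 = \left(-200\right) 10 \cdot 75 = \left(-2000\right) 75 = -150000$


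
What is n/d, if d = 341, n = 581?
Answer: 581/341 ≈ 1.7038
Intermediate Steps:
n/d = 581/341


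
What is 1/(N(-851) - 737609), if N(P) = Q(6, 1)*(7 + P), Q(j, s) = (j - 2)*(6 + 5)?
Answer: -1/774745 ≈ -1.2907e-6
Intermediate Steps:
Q(j, s) = -22 + 11*j (Q(j, s) = (-2 + j)*11 = -22 + 11*j)
N(P) = 308 + 44*P (N(P) = (-22 + 11*6)*(7 + P) = (-22 + 66)*(7 + P) = 44*(7 + P) = 308 + 44*P)
1/(N(-851) - 737609) = 1/((308 + 44*(-851)) - 737609) = 1/((308 - 37444) - 737609) = 1/(-37136 - 737609) = 1/(-774745) = -1/774745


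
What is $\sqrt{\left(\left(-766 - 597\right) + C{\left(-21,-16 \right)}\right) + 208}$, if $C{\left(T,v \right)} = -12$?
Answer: $i \sqrt{1167} \approx 34.161 i$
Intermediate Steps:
$\sqrt{\left(\left(-766 - 597\right) + C{\left(-21,-16 \right)}\right) + 208} = \sqrt{\left(\left(-766 - 597\right) - 12\right) + 208} = \sqrt{\left(-1363 - 12\right) + 208} = \sqrt{-1375 + 208} = \sqrt{-1167} = i \sqrt{1167}$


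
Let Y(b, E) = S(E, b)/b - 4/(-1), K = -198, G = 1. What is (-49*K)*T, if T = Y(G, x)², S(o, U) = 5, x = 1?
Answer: 785862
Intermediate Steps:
Y(b, E) = 4 + 5/b (Y(b, E) = 5/b - 4/(-1) = 5/b - 4*(-1) = 5/b + 4 = 4 + 5/b)
T = 81 (T = (4 + 5/1)² = (4 + 5*1)² = (4 + 5)² = 9² = 81)
(-49*K)*T = -49*(-198)*81 = 9702*81 = 785862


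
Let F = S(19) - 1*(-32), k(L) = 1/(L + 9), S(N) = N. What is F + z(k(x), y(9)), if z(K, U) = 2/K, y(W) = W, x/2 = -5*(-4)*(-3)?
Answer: -171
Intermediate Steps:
x = -120 (x = 2*(-5*(-4)*(-3)) = 2*(20*(-3)) = 2*(-60) = -120)
k(L) = 1/(9 + L)
F = 51 (F = 19 - 1*(-32) = 19 + 32 = 51)
F + z(k(x), y(9)) = 51 + 2/(1/(9 - 120)) = 51 + 2/(1/(-111)) = 51 + 2/(-1/111) = 51 + 2*(-111) = 51 - 222 = -171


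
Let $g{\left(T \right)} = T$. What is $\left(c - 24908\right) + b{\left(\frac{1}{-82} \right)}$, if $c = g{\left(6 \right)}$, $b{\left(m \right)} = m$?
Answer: $- \frac{2041965}{82} \approx -24902.0$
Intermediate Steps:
$c = 6$
$\left(c - 24908\right) + b{\left(\frac{1}{-82} \right)} = \left(6 - 24908\right) + \frac{1}{-82} = -24902 - \frac{1}{82} = - \frac{2041965}{82}$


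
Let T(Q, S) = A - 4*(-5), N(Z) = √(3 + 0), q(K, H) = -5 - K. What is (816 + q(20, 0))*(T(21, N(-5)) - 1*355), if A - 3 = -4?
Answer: -265776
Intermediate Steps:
A = -1 (A = 3 - 4 = -1)
N(Z) = √3
T(Q, S) = 19 (T(Q, S) = -1 - 4*(-5) = -1 + 20 = 19)
(816 + q(20, 0))*(T(21, N(-5)) - 1*355) = (816 + (-5 - 1*20))*(19 - 1*355) = (816 + (-5 - 20))*(19 - 355) = (816 - 25)*(-336) = 791*(-336) = -265776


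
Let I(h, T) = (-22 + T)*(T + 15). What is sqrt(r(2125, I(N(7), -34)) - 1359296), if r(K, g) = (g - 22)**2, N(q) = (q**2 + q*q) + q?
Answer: 2*I*sqrt(68383) ≈ 523.0*I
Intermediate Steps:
N(q) = q + 2*q**2 (N(q) = (q**2 + q**2) + q = 2*q**2 + q = q + 2*q**2)
I(h, T) = (-22 + T)*(15 + T)
r(K, g) = (-22 + g)**2
sqrt(r(2125, I(N(7), -34)) - 1359296) = sqrt((-22 + (-330 + (-34)**2 - 7*(-34)))**2 - 1359296) = sqrt((-22 + (-330 + 1156 + 238))**2 - 1359296) = sqrt((-22 + 1064)**2 - 1359296) = sqrt(1042**2 - 1359296) = sqrt(1085764 - 1359296) = sqrt(-273532) = 2*I*sqrt(68383)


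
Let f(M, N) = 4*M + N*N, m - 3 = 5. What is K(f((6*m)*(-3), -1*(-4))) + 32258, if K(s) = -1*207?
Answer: 32051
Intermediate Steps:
m = 8 (m = 3 + 5 = 8)
f(M, N) = N² + 4*M (f(M, N) = 4*M + N² = N² + 4*M)
K(s) = -207
K(f((6*m)*(-3), -1*(-4))) + 32258 = -207 + 32258 = 32051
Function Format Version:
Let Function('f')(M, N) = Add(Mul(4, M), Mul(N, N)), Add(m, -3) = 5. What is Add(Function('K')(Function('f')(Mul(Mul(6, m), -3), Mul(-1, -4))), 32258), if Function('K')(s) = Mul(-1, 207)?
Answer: 32051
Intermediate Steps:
m = 8 (m = Add(3, 5) = 8)
Function('f')(M, N) = Add(Pow(N, 2), Mul(4, M)) (Function('f')(M, N) = Add(Mul(4, M), Pow(N, 2)) = Add(Pow(N, 2), Mul(4, M)))
Function('K')(s) = -207
Add(Function('K')(Function('f')(Mul(Mul(6, m), -3), Mul(-1, -4))), 32258) = Add(-207, 32258) = 32051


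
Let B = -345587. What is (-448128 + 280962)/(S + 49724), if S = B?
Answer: 55722/98621 ≈ 0.56501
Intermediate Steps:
S = -345587
(-448128 + 280962)/(S + 49724) = (-448128 + 280962)/(-345587 + 49724) = -167166/(-295863) = -167166*(-1/295863) = 55722/98621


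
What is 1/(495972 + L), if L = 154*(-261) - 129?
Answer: 1/455649 ≈ 2.1947e-6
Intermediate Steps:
L = -40323 (L = -40194 - 129 = -40323)
1/(495972 + L) = 1/(495972 - 40323) = 1/455649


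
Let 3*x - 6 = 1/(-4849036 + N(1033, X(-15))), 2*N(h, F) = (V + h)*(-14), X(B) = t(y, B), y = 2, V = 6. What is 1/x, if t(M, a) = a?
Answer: 14568927/29137853 ≈ 0.50000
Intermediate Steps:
X(B) = B
N(h, F) = -42 - 7*h (N(h, F) = ((6 + h)*(-14))/2 = (-84 - 14*h)/2 = -42 - 7*h)
x = 29137853/14568927 (x = 2 + 1/(3*(-4849036 + (-42 - 7*1033))) = 2 + 1/(3*(-4849036 + (-42 - 7231))) = 2 + 1/(3*(-4849036 - 7273)) = 2 + (⅓)/(-4856309) = 2 + (⅓)*(-1/4856309) = 2 - 1/14568927 = 29137853/14568927 ≈ 2.0000)
1/x = 1/(29137853/14568927) = 14568927/29137853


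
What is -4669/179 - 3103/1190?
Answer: -6111547/213010 ≈ -28.691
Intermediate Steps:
-4669/179 - 3103/1190 = -6111547/213010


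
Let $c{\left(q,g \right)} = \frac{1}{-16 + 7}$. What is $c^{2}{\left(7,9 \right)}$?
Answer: $\frac{1}{81} \approx 0.012346$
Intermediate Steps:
$c{\left(q,g \right)} = - \frac{1}{9}$ ($c{\left(q,g \right)} = \frac{1}{-9} = - \frac{1}{9}$)
$c^{2}{\left(7,9 \right)} = \left(- \frac{1}{9}\right)^{2} = \frac{1}{81}$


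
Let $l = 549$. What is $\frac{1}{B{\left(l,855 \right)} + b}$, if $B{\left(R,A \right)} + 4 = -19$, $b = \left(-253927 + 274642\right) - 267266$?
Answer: $- \frac{1}{246574} \approx -4.0556 \cdot 10^{-6}$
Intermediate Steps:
$b = -246551$ ($b = 20715 - 267266 = -246551$)
$B{\left(R,A \right)} = -23$ ($B{\left(R,A \right)} = -4 - 19 = -23$)
$\frac{1}{B{\left(l,855 \right)} + b} = \frac{1}{-23 - 246551} = \frac{1}{-246574} = - \frac{1}{246574}$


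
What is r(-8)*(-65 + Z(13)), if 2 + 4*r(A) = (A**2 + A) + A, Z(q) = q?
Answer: -598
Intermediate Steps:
r(A) = -1/2 + A/2 + A**2/4 (r(A) = -1/2 + ((A**2 + A) + A)/4 = -1/2 + ((A + A**2) + A)/4 = -1/2 + (A**2 + 2*A)/4 = -1/2 + (A/2 + A**2/4) = -1/2 + A/2 + A**2/4)
r(-8)*(-65 + Z(13)) = (-1/2 + (1/2)*(-8) + (1/4)*(-8)**2)*(-65 + 13) = (-1/2 - 4 + (1/4)*64)*(-52) = (-1/2 - 4 + 16)*(-52) = (23/2)*(-52) = -598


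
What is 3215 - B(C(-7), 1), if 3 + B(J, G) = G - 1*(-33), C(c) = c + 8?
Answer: 3184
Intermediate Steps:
C(c) = 8 + c
B(J, G) = 30 + G (B(J, G) = -3 + (G - 1*(-33)) = -3 + (G + 33) = -3 + (33 + G) = 30 + G)
3215 - B(C(-7), 1) = 3215 - (30 + 1) = 3215 - 1*31 = 3215 - 31 = 3184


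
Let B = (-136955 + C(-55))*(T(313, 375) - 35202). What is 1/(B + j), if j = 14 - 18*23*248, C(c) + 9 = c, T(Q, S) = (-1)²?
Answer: 1/4823103161 ≈ 2.0734e-10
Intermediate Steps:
T(Q, S) = 1
C(c) = -9 + c
j = -102658 (j = 14 - 414*248 = 14 - 102672 = -102658)
B = 4823205819 (B = (-136955 + (-9 - 55))*(1 - 35202) = (-136955 - 64)*(-35201) = -137019*(-35201) = 4823205819)
1/(B + j) = 1/(4823205819 - 102658) = 1/4823103161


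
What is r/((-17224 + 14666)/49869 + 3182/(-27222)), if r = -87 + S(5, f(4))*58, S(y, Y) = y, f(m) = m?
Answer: -45929897559/38052839 ≈ -1207.0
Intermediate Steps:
r = 203 (r = -87 + 5*58 = -87 + 290 = 203)
r/((-17224 + 14666)/49869 + 3182/(-27222)) = 203/((-17224 + 14666)/49869 + 3182/(-27222)) = 203/(-2558*1/49869 + 3182*(-1/27222)) = 203/(-2558/49869 - 1591/13611) = 203/(-38052839/226255653) = 203*(-226255653/38052839) = -45929897559/38052839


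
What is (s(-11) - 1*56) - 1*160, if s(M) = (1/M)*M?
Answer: -215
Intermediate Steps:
s(M) = 1 (s(M) = M/M = 1)
(s(-11) - 1*56) - 1*160 = (1 - 1*56) - 1*160 = (1 - 56) - 160 = -55 - 160 = -215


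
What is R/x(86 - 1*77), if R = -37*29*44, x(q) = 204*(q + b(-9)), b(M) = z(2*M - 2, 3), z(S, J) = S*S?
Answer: -11803/20859 ≈ -0.56585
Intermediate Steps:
z(S, J) = S²
b(M) = (-2 + 2*M)² (b(M) = (2*M - 2)² = (-2 + 2*M)²)
x(q) = 81600 + 204*q (x(q) = 204*(q + 4*(-1 - 9)²) = 204*(q + 4*(-10)²) = 204*(q + 4*100) = 204*(q + 400) = 204*(400 + q) = 81600 + 204*q)
R = -47212 (R = -1073*44 = -47212)
R/x(86 - 1*77) = -47212/(81600 + 204*(86 - 1*77)) = -47212/(81600 + 204*(86 - 77)) = -47212/(81600 + 204*9) = -47212/(81600 + 1836) = -47212/83436 = -47212*1/83436 = -11803/20859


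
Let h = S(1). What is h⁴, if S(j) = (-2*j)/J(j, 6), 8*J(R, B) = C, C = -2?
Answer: 4096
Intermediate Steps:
J(R, B) = -¼ (J(R, B) = (⅛)*(-2) = -¼)
S(j) = 8*j (S(j) = (-2*j)/(-¼) = -2*j*(-4) = 8*j)
h = 8 (h = 8*1 = 8)
h⁴ = 8⁴ = 4096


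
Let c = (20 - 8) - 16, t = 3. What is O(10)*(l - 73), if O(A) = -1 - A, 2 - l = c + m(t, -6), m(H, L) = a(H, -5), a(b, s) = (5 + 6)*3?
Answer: 1100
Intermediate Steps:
a(b, s) = 33 (a(b, s) = 11*3 = 33)
m(H, L) = 33
c = -4 (c = 12 - 16 = -4)
l = -27 (l = 2 - (-4 + 33) = 2 - 1*29 = 2 - 29 = -27)
O(10)*(l - 73) = (-1 - 1*10)*(-27 - 73) = (-1 - 10)*(-100) = -11*(-100) = 1100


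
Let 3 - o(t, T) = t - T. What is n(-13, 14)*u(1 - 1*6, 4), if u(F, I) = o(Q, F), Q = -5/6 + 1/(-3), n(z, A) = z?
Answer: 65/6 ≈ 10.833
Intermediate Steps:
Q = -7/6 (Q = -5*1/6 + 1*(-1/3) = -5/6 - 1/3 = -7/6 ≈ -1.1667)
o(t, T) = 3 + T - t (o(t, T) = 3 - (t - T) = 3 + (T - t) = 3 + T - t)
u(F, I) = 25/6 + F (u(F, I) = 3 + F - 1*(-7/6) = 3 + F + 7/6 = 25/6 + F)
n(-13, 14)*u(1 - 1*6, 4) = -13*(25/6 + (1 - 1*6)) = -13*(25/6 + (1 - 6)) = -13*(25/6 - 5) = -13*(-5/6) = 65/6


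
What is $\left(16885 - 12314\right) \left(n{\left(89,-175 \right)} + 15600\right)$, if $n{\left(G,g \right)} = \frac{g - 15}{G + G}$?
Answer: $\frac{6345942155}{89} \approx 7.1303 \cdot 10^{7}$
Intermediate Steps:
$n{\left(G,g \right)} = \frac{-15 + g}{2 G}$
$\left(16885 - 12314\right) \left(n{\left(89,-175 \right)} + 15600\right) = \left(16885 - 12314\right) \left(\frac{-15 - 175}{2 \cdot 89} + 15600\right) = 4571 \left(\frac{1}{2} \cdot \frac{1}{89} \left(-190\right) + 15600\right) = 4571 \left(- \frac{95}{89} + 15600\right) = 4571 \cdot \frac{1388305}{89} = \frac{6345942155}{89}$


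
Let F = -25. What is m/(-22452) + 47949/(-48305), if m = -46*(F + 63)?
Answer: -248028452/271135965 ≈ -0.91477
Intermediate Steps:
m = -1748 (m = -46*(-25 + 63) = -46*38 = -1748)
m/(-22452) + 47949/(-48305) = -1748/(-22452) + 47949/(-48305) = -1748*(-1/22452) + 47949*(-1/48305) = 437/5613 - 47949/48305 = -248028452/271135965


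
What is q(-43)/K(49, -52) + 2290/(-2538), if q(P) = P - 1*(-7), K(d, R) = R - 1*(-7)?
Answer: -649/6345 ≈ -0.10229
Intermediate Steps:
K(d, R) = 7 + R (K(d, R) = R + 7 = 7 + R)
q(P) = 7 + P (q(P) = P + 7 = 7 + P)
q(-43)/K(49, -52) + 2290/(-2538) = (7 - 43)/(7 - 52) + 2290/(-2538) = -36/(-45) + 2290*(-1/2538) = -36*(-1/45) - 1145/1269 = ⅘ - 1145/1269 = -649/6345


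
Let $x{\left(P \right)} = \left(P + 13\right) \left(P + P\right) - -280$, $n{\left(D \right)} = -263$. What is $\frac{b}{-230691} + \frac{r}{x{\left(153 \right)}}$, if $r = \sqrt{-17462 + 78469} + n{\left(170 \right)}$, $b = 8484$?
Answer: $- \frac{164666839}{3927591172} + \frac{\sqrt{61007}}{51076} \approx -0.03709$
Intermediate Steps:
$x{\left(P \right)} = 280 + 2 P \left(13 + P\right)$ ($x{\left(P \right)} = \left(13 + P\right) 2 P + 280 = 2 P \left(13 + P\right) + 280 = 280 + 2 P \left(13 + P\right)$)
$r = -263 + \sqrt{61007}$ ($r = \sqrt{-17462 + 78469} - 263 = \sqrt{61007} - 263 = -263 + \sqrt{61007} \approx -16.004$)
$\frac{b}{-230691} + \frac{r}{x{\left(153 \right)}} = \frac{8484}{-230691} + \frac{-263 + \sqrt{61007}}{280 + 2 \cdot 153^{2} + 26 \cdot 153} = 8484 \left(- \frac{1}{230691}\right) + \frac{-263 + \sqrt{61007}}{280 + 2 \cdot 23409 + 3978} = - \frac{2828}{76897} + \frac{-263 + \sqrt{61007}}{280 + 46818 + 3978} = - \frac{2828}{76897} + \frac{-263 + \sqrt{61007}}{51076} = - \frac{2828}{76897} + \left(-263 + \sqrt{61007}\right) \frac{1}{51076} = - \frac{2828}{76897} - \left(\frac{263}{51076} - \frac{\sqrt{61007}}{51076}\right) = - \frac{164666839}{3927591172} + \frac{\sqrt{61007}}{51076}$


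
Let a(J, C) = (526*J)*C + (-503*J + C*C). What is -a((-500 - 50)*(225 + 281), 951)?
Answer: 139072006499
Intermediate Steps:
a(J, C) = C**2 - 503*J + 526*C*J (a(J, C) = 526*C*J + (-503*J + C**2) = 526*C*J + (C**2 - 503*J) = C**2 - 503*J + 526*C*J)
-a((-500 - 50)*(225 + 281), 951) = -(951**2 - 503*(-500 - 50)*(225 + 281) + 526*951*((-500 - 50)*(225 + 281))) = -(904401 - (-276650)*506 + 526*951*(-550*506)) = -(904401 - 503*(-278300) + 526*951*(-278300)) = -(904401 + 139984900 - 139212895800) = -1*(-139072006499) = 139072006499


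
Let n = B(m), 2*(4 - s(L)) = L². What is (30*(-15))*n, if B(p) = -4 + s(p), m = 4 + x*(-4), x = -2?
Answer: 32400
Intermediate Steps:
m = 12 (m = 4 - 2*(-4) = 4 + 8 = 12)
s(L) = 4 - L²/2
B(p) = -p²/2 (B(p) = -4 + (4 - p²/2) = -p²/2)
n = -72 (n = -½*12² = -½*144 = -72)
(30*(-15))*n = (30*(-15))*(-72) = -450*(-72) = 32400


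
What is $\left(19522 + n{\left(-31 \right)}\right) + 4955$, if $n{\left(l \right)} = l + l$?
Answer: $24415$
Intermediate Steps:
$n{\left(l \right)} = 2 l$
$\left(19522 + n{\left(-31 \right)}\right) + 4955 = \left(19522 + 2 \left(-31\right)\right) + 4955 = \left(19522 - 62\right) + 4955 = 19460 + 4955 = 24415$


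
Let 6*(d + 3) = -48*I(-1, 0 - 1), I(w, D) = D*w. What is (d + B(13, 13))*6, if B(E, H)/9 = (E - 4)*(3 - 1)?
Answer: 906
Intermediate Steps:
B(E, H) = -72 + 18*E (B(E, H) = 9*((E - 4)*(3 - 1)) = 9*((-4 + E)*2) = 9*(-8 + 2*E) = -72 + 18*E)
d = -11 (d = -3 + (-48*(0 - 1)*(-1))/6 = -3 + (-(-48)*(-1))/6 = -3 + (-48*1)/6 = -3 + (⅙)*(-48) = -3 - 8 = -11)
(d + B(13, 13))*6 = (-11 + (-72 + 18*13))*6 = (-11 + (-72 + 234))*6 = (-11 + 162)*6 = 151*6 = 906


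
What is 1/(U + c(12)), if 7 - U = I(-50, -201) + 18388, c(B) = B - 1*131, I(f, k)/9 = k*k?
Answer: -1/382109 ≈ -2.6171e-6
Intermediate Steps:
I(f, k) = 9*k**2 (I(f, k) = 9*(k*k) = 9*k**2)
c(B) = -131 + B (c(B) = B - 131 = -131 + B)
U = -381990 (U = 7 - (9*(-201)**2 + 18388) = 7 - (9*40401 + 18388) = 7 - (363609 + 18388) = 7 - 1*381997 = 7 - 381997 = -381990)
1/(U + c(12)) = 1/(-381990 + (-131 + 12)) = 1/(-381990 - 119) = 1/(-382109) = -1/382109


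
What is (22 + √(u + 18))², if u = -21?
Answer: (22 + I*√3)² ≈ 481.0 + 76.21*I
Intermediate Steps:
(22 + √(u + 18))² = (22 + √(-21 + 18))² = (22 + √(-3))² = (22 + I*√3)²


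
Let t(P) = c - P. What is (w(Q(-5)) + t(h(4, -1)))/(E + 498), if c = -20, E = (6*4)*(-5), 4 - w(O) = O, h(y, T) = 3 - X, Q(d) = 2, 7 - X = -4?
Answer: -5/189 ≈ -0.026455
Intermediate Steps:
X = 11 (X = 7 - 1*(-4) = 7 + 4 = 11)
h(y, T) = -8 (h(y, T) = 3 - 1*11 = 3 - 11 = -8)
w(O) = 4 - O
E = -120 (E = 24*(-5) = -120)
t(P) = -20 - P
(w(Q(-5)) + t(h(4, -1)))/(E + 498) = ((4 - 1*2) + (-20 - 1*(-8)))/(-120 + 498) = ((4 - 2) + (-20 + 8))/378 = (2 - 12)*(1/378) = -10*1/378 = -5/189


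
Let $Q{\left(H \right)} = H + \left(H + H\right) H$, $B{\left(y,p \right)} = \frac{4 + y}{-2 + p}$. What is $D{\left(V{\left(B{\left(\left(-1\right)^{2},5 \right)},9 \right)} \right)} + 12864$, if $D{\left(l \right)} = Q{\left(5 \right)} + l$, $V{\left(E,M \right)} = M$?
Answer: $12928$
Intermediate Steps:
$B{\left(y,p \right)} = \frac{4 + y}{-2 + p}$
$Q{\left(H \right)} = H + 2 H^{2}$ ($Q{\left(H \right)} = H + 2 H H = H + 2 H^{2}$)
$D{\left(l \right)} = 55 + l$ ($D{\left(l \right)} = 5 \left(1 + 2 \cdot 5\right) + l = 5 \left(1 + 10\right) + l = 5 \cdot 11 + l = 55 + l$)
$D{\left(V{\left(B{\left(\left(-1\right)^{2},5 \right)},9 \right)} \right)} + 12864 = \left(55 + 9\right) + 12864 = 64 + 12864 = 12928$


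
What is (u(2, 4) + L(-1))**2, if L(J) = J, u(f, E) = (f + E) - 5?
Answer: 0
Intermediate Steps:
u(f, E) = -5 + E + f (u(f, E) = (E + f) - 5 = -5 + E + f)
(u(2, 4) + L(-1))**2 = ((-5 + 4 + 2) - 1)**2 = (1 - 1)**2 = 0**2 = 0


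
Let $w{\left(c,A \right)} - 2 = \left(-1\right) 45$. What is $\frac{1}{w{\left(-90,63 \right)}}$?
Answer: $- \frac{1}{43} \approx -0.023256$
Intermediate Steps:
$w{\left(c,A \right)} = -43$ ($w{\left(c,A \right)} = 2 - 45 = -43$)
$\frac{1}{w{\left(-90,63 \right)}} = \frac{1}{-43} = - \frac{1}{43}$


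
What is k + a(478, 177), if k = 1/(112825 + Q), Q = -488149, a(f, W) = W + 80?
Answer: 96458267/375324 ≈ 257.00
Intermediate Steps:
a(f, W) = 80 + W
k = -1/375324 (k = 1/(112825 - 488149) = 1/(-375324) = -1/375324 ≈ -2.6644e-6)
k + a(478, 177) = -1/375324 + (80 + 177) = -1/375324 + 257 = 96458267/375324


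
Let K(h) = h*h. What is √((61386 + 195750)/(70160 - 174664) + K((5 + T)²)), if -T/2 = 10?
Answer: √8638329809679/13063 ≈ 224.99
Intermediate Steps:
T = -20 (T = -2*10 = -20)
K(h) = h²
√((61386 + 195750)/(70160 - 174664) + K((5 + T)²)) = √((61386 + 195750)/(70160 - 174664) + ((5 - 20)²)²) = √(257136/(-104504) + ((-15)²)²) = √(257136*(-1/104504) + 225²) = √(-32142/13063 + 50625) = √(661282233/13063) = √8638329809679/13063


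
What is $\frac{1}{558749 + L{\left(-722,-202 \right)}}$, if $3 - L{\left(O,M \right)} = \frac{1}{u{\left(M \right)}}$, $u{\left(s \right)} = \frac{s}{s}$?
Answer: $\frac{1}{558751} \approx 1.7897 \cdot 10^{-6}$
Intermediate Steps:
$u{\left(s \right)} = 1$
$L{\left(O,M \right)} = 2$ ($L{\left(O,M \right)} = 3 - 1^{-1} = 3 - 1 = 2$)
$\frac{1}{558749 + L{\left(-722,-202 \right)}} = \frac{1}{558749 + 2} = \frac{1}{558751}$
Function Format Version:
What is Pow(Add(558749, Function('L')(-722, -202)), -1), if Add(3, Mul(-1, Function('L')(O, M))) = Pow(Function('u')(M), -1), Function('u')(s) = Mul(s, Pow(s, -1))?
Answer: Rational(1, 558751) ≈ 1.7897e-6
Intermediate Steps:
Function('u')(s) = 1
Function('L')(O, M) = 2 (Function('L')(O, M) = Add(3, Mul(-1, Pow(1, -1))) = Add(3, Mul(-1, 1)) = Add(3, -1) = 2)
Pow(Add(558749, Function('L')(-722, -202)), -1) = Pow(Add(558749, 2), -1) = Pow(558751, -1) = Rational(1, 558751)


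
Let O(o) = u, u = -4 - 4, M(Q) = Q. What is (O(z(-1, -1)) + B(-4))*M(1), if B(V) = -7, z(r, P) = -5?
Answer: -15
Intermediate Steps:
u = -8
O(o) = -8
(O(z(-1, -1)) + B(-4))*M(1) = (-8 - 7)*1 = -15*1 = -15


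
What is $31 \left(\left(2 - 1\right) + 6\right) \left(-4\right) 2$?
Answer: $-1736$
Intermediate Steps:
$31 \left(\left(2 - 1\right) + 6\right) \left(-4\right) 2 = 31 \left(1 + 6\right) \left(-4\right) 2 = 31 \cdot 7 \left(-4\right) 2 = 31 \left(-28\right) 2 = \left(-868\right) 2 = -1736$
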